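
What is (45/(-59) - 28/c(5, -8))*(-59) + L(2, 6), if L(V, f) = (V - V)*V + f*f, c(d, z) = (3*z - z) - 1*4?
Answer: -8/5 ≈ -1.6000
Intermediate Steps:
c(d, z) = -4 + 2*z (c(d, z) = 2*z - 4 = -4 + 2*z)
L(V, f) = f**2 (L(V, f) = 0*V + f**2 = 0 + f**2 = f**2)
(45/(-59) - 28/c(5, -8))*(-59) + L(2, 6) = (45/(-59) - 28/(-4 + 2*(-8)))*(-59) + 6**2 = (45*(-1/59) - 28/(-4 - 16))*(-59) + 36 = (-45/59 - 28/(-20))*(-59) + 36 = (-45/59 - 28*(-1/20))*(-59) + 36 = (-45/59 + 7/5)*(-59) + 36 = (188/295)*(-59) + 36 = -188/5 + 36 = -8/5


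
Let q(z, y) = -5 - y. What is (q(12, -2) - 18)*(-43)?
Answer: 903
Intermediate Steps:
(q(12, -2) - 18)*(-43) = ((-5 - 1*(-2)) - 18)*(-43) = ((-5 + 2) - 18)*(-43) = (-3 - 18)*(-43) = -21*(-43) = 903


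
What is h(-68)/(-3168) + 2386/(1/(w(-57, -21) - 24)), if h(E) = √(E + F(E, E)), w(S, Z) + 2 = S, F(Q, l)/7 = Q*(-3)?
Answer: -198038 - √85/792 ≈ -1.9804e+5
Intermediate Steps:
F(Q, l) = -21*Q (F(Q, l) = 7*(Q*(-3)) = 7*(-3*Q) = -21*Q)
w(S, Z) = -2 + S
h(E) = 2*√5*√(-E) (h(E) = √(E - 21*E) = √(-20*E) = 2*√5*√(-E))
h(-68)/(-3168) + 2386/(1/(w(-57, -21) - 24)) = (2*√5*√(-1*(-68)))/(-3168) + 2386/(1/((-2 - 57) - 24)) = (2*√5*√68)*(-1/3168) + 2386/(1/(-59 - 24)) = (2*√5*(2*√17))*(-1/3168) + 2386/(1/(-83)) = (4*√85)*(-1/3168) + 2386/(-1/83) = -√85/792 + 2386*(-83) = -√85/792 - 198038 = -198038 - √85/792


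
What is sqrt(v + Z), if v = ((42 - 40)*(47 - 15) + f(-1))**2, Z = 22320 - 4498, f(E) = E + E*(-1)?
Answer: sqrt(21918) ≈ 148.05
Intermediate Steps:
f(E) = 0 (f(E) = E - E = 0)
Z = 17822
v = 4096 (v = ((42 - 40)*(47 - 15) + 0)**2 = (2*32 + 0)**2 = (64 + 0)**2 = 64**2 = 4096)
sqrt(v + Z) = sqrt(4096 + 17822) = sqrt(21918)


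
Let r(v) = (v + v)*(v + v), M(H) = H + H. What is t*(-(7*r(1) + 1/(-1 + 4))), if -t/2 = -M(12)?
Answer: -1360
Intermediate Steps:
M(H) = 2*H
r(v) = 4*v**2 (r(v) = (2*v)*(2*v) = 4*v**2)
t = 48 (t = -(-2)*2*12 = -(-2)*24 = -2*(-24) = 48)
t*(-(7*r(1) + 1/(-1 + 4))) = 48*(-(7*(4*1**2) + 1/(-1 + 4))) = 48*(-(7*(4*1) + 1/3)) = 48*(-(7*4 + 1/3)) = 48*(-(28 + 1/3)) = 48*(-1*85/3) = 48*(-85/3) = -1360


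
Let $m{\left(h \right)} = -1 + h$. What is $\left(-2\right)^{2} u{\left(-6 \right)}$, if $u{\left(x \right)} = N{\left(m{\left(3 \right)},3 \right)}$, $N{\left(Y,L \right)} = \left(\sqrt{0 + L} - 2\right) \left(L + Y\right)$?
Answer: $-40 + 20 \sqrt{3} \approx -5.359$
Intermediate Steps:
$N{\left(Y,L \right)} = \left(-2 + \sqrt{L}\right) \left(L + Y\right)$ ($N{\left(Y,L \right)} = \left(\sqrt{L} - 2\right) \left(L + Y\right) = \left(-2 + \sqrt{L}\right) \left(L + Y\right)$)
$u{\left(x \right)} = -10 + 5 \sqrt{3}$ ($u{\left(x \right)} = 3^{\frac{3}{2}} - 6 - 2 \left(-1 + 3\right) + \left(-1 + 3\right) \sqrt{3} = 3 \sqrt{3} - 6 - 4 + 2 \sqrt{3} = -10 + 5 \sqrt{3}$)
$\left(-2\right)^{2} u{\left(-6 \right)} = \left(-2\right)^{2} \left(-10 + 5 \sqrt{3}\right) = 4 \left(-10 + 5 \sqrt{3}\right) = -40 + 20 \sqrt{3}$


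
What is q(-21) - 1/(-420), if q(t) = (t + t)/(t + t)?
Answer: 421/420 ≈ 1.0024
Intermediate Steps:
q(t) = 1 (q(t) = (2*t)/((2*t)) = (2*t)*(1/(2*t)) = 1)
q(-21) - 1/(-420) = 1 - 1/(-420) = 1 - 1*(-1/420) = 1 + 1/420 = 421/420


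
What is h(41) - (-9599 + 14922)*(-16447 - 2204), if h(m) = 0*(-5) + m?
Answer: 99279314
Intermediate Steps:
h(m) = m (h(m) = 0 + m = m)
h(41) - (-9599 + 14922)*(-16447 - 2204) = 41 - (-9599 + 14922)*(-16447 - 2204) = 41 - 5323*(-18651) = 41 - 1*(-99279273) = 41 + 99279273 = 99279314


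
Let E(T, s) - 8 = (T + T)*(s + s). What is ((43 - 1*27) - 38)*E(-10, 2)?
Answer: 1584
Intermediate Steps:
E(T, s) = 8 + 4*T*s (E(T, s) = 8 + (T + T)*(s + s) = 8 + (2*T)*(2*s) = 8 + 4*T*s)
((43 - 1*27) - 38)*E(-10, 2) = ((43 - 1*27) - 38)*(8 + 4*(-10)*2) = ((43 - 27) - 38)*(8 - 80) = (16 - 38)*(-72) = -22*(-72) = 1584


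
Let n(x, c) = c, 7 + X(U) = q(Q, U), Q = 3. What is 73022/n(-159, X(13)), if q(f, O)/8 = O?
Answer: 73022/97 ≈ 752.80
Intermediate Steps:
q(f, O) = 8*O
X(U) = -7 + 8*U
73022/n(-159, X(13)) = 73022/(-7 + 8*13) = 73022/(-7 + 104) = 73022/97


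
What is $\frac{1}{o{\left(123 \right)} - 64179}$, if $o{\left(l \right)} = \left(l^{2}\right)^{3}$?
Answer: $\frac{1}{3462825927510} \approx 2.8878 \cdot 10^{-13}$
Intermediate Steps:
$o{\left(l \right)} = l^{6}$
$\frac{1}{o{\left(123 \right)} - 64179} = \frac{1}{123^{6} - 64179} = \frac{1}{3462825991689 - 64179} = \frac{1}{3462825927510}$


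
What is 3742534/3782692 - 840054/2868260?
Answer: 472305939092/678109009745 ≈ 0.69650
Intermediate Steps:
3742534/3782692 - 840054/2868260 = 3742534*(1/3782692) - 840054*1/2868260 = 1871267/1891346 - 420027/1434130 = 472305939092/678109009745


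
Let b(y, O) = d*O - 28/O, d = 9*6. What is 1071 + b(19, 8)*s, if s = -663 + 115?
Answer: -233747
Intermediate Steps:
s = -548
d = 54
b(y, O) = -28/O + 54*O (b(y, O) = 54*O - 28/O = -28/O + 54*O)
1071 + b(19, 8)*s = 1071 + (-28/8 + 54*8)*(-548) = 1071 + (-28*⅛ + 432)*(-548) = 1071 + (-7/2 + 432)*(-548) = 1071 + (857/2)*(-548) = 1071 - 234818 = -233747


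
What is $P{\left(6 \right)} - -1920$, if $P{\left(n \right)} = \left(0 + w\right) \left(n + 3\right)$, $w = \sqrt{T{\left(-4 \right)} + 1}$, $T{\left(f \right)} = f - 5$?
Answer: $1920 + 18 i \sqrt{2} \approx 1920.0 + 25.456 i$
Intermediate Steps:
$T{\left(f \right)} = -5 + f$
$w = 2 i \sqrt{2}$ ($w = \sqrt{\left(-5 - 4\right) + 1} = \sqrt{-9 + 1} = \sqrt{-8} = 2 i \sqrt{2} \approx 2.8284 i$)
$P{\left(n \right)} = 2 i \sqrt{2} \left(3 + n\right)$ ($P{\left(n \right)} = \left(0 + 2 i \sqrt{2}\right) \left(n + 3\right) = 2 i \sqrt{2} \left(3 + n\right)$)
$P{\left(6 \right)} - -1920 = 2 i \sqrt{2} \left(3 + 6\right) - -1920 = 2 i \sqrt{2} \cdot 9 + 1920 = 18 i \sqrt{2} + 1920 = 1920 + 18 i \sqrt{2}$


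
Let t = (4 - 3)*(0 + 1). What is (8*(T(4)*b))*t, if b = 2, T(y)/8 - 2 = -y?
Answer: -256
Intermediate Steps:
T(y) = 16 - 8*y (T(y) = 16 + 8*(-y) = 16 - 8*y)
t = 1 (t = 1*1 = 1)
(8*(T(4)*b))*t = (8*((16 - 8*4)*2))*1 = (8*((16 - 32)*2))*1 = (8*(-16*2))*1 = (8*(-32))*1 = -256*1 = -256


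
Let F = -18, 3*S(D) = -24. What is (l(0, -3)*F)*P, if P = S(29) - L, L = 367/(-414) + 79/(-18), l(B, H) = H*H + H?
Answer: 6768/23 ≈ 294.26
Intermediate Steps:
S(D) = -8 (S(D) = (1/3)*(-24) = -8)
l(B, H) = H + H**2 (l(B, H) = H**2 + H = H + H**2)
L = -364/69 (L = 367*(-1/414) + 79*(-1/18) = -367/414 - 79/18 = -364/69 ≈ -5.2754)
P = -188/69 (P = -8 - 1*(-364/69) = -8 + 364/69 = -188/69 ≈ -2.7246)
(l(0, -3)*F)*P = (-3*(1 - 3)*(-18))*(-188/69) = (-3*(-2)*(-18))*(-188/69) = (6*(-18))*(-188/69) = -108*(-188/69) = 6768/23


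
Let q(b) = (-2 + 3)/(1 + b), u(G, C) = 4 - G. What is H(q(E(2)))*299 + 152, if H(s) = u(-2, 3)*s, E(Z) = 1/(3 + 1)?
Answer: 7936/5 ≈ 1587.2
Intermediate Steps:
E(Z) = ¼ (E(Z) = 1/4 = ¼)
q(b) = 1/(1 + b)
H(s) = 6*s (H(s) = (4 - 1*(-2))*s = (4 + 2)*s = 6*s)
H(q(E(2)))*299 + 152 = (6/(1 + ¼))*299 + 152 = (6/(5/4))*299 + 152 = (6*(⅘))*299 + 152 = (24/5)*299 + 152 = 7176/5 + 152 = 7936/5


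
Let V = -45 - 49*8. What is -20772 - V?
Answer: -20335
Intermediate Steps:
V = -437 (V = -45 - 392 = -437)
-20772 - V = -20772 - 1*(-437) = -20772 + 437 = -20335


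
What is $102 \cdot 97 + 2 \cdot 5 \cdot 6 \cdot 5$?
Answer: $10194$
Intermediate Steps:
$102 \cdot 97 + 2 \cdot 5 \cdot 6 \cdot 5 = 9894 + 10 \cdot 6 \cdot 5 = 9894 + 60 \cdot 5 = 9894 + 300 = 10194$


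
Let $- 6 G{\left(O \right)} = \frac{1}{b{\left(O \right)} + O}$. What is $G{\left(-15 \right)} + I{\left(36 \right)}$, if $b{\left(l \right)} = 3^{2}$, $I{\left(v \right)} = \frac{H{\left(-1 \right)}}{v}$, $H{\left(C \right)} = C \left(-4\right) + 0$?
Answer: $\frac{5}{36} \approx 0.13889$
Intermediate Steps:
$H{\left(C \right)} = - 4 C$ ($H{\left(C \right)} = - 4 C + 0 = - 4 C$)
$I{\left(v \right)} = \frac{4}{v}$ ($I{\left(v \right)} = \frac{\left(-4\right) \left(-1\right)}{v} = \frac{4}{v}$)
$b{\left(l \right)} = 9$
$G{\left(O \right)} = - \frac{1}{6 \left(9 + O\right)}$
$G{\left(-15 \right)} + I{\left(36 \right)} = - \frac{1}{54 + 6 \left(-15\right)} + \frac{4}{36} = - \frac{1}{54 - 90} + 4 \cdot \frac{1}{36} = - \frac{1}{-36} + \frac{1}{9} = \left(-1\right) \left(- \frac{1}{36}\right) + \frac{1}{9} = \frac{1}{36} + \frac{1}{9} = \frac{5}{36}$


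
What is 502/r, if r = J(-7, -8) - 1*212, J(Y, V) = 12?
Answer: -251/100 ≈ -2.5100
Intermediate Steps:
r = -200 (r = 12 - 1*212 = 12 - 212 = -200)
502/r = 502/(-200) = 502*(-1/200) = -251/100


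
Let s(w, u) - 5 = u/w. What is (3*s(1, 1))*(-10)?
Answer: -180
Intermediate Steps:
s(w, u) = 5 + u/w
(3*s(1, 1))*(-10) = (3*(5 + 1/1))*(-10) = (3*(5 + 1*1))*(-10) = (3*(5 + 1))*(-10) = (3*6)*(-10) = 18*(-10) = -180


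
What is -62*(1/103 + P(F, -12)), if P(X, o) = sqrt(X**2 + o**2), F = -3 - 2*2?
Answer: -62/103 - 62*sqrt(193) ≈ -861.93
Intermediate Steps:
F = -7 (F = -3 - 4 = -7)
-62*(1/103 + P(F, -12)) = -62*(1/103 + sqrt((-7)**2 + (-12)**2)) = -62*(1/103 + sqrt(49 + 144)) = -62*(1/103 + sqrt(193)) = -62/103 - 62*sqrt(193)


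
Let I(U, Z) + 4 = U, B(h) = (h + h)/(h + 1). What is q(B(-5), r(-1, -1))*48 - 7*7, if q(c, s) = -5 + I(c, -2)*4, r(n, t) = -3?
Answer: -577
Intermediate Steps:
B(h) = 2*h/(1 + h) (B(h) = (2*h)/(1 + h) = 2*h/(1 + h))
I(U, Z) = -4 + U
q(c, s) = -21 + 4*c (q(c, s) = -5 + (-4 + c)*4 = -5 + (-16 + 4*c) = -21 + 4*c)
q(B(-5), r(-1, -1))*48 - 7*7 = (-21 + 4*(2*(-5)/(1 - 5)))*48 - 7*7 = (-21 + 4*(2*(-5)/(-4)))*48 - 49 = (-21 + 4*(2*(-5)*(-¼)))*48 - 49 = (-21 + 4*(5/2))*48 - 49 = (-21 + 10)*48 - 49 = -11*48 - 49 = -528 - 49 = -577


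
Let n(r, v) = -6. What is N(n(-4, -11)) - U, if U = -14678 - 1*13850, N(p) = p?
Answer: 28522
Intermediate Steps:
U = -28528 (U = -14678 - 13850 = -28528)
N(n(-4, -11)) - U = -6 - 1*(-28528) = -6 + 28528 = 28522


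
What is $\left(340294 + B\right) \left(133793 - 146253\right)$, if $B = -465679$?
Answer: $1562297100$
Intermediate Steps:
$\left(340294 + B\right) \left(133793 - 146253\right) = \left(340294 - 465679\right) \left(133793 - 146253\right) = \left(-125385\right) \left(-12460\right) = 1562297100$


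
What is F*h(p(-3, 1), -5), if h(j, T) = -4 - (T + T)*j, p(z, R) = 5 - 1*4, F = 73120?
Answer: 438720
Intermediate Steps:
p(z, R) = 1 (p(z, R) = 5 - 4 = 1)
h(j, T) = -4 - 2*T*j
F*h(p(-3, 1), -5) = 73120*(-4 - 2*(-5)*1) = 73120*(-4 + 10) = 73120*6 = 438720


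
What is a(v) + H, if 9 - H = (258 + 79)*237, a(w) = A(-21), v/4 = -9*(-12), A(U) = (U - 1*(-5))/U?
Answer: -1677044/21 ≈ -79859.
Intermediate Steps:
A(U) = (5 + U)/U (A(U) = (U + 5)/U = (5 + U)/U)
v = 432 (v = 4*(-9*(-12)) = 4*108 = 432)
a(w) = 16/21 (a(w) = (5 - 21)/(-21) = -1/21*(-16) = 16/21)
H = -79860 (H = 9 - (258 + 79)*237 = 9 - 337*237 = 9 - 1*79869 = 9 - 79869 = -79860)
a(v) + H = 16/21 - 79860 = -1677044/21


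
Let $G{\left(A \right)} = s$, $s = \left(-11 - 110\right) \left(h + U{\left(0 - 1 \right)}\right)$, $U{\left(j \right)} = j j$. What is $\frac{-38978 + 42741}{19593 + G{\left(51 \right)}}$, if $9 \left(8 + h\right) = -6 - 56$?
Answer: $\frac{33867}{191462} \approx 0.17689$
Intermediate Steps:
$U{\left(j \right)} = j^{2}$
$h = - \frac{134}{9}$ ($h = -8 + \frac{-6 - 56}{9} = -8 + \frac{1}{9} \left(-62\right) = -8 - \frac{62}{9} = - \frac{134}{9} \approx -14.889$)
$s = \frac{15125}{9}$ ($s = \left(-11 - 110\right) \left(- \frac{134}{9} + \left(0 - 1\right)^{2}\right) = - 121 \left(- \frac{134}{9} + \left(-1\right)^{2}\right) = - 121 \left(- \frac{134}{9} + 1\right) = \left(-121\right) \left(- \frac{125}{9}\right) = \frac{15125}{9} \approx 1680.6$)
$G{\left(A \right)} = \frac{15125}{9}$
$\frac{-38978 + 42741}{19593 + G{\left(51 \right)}} = \frac{-38978 + 42741}{19593 + \frac{15125}{9}} = \frac{3763}{\frac{191462}{9}} = 3763 \cdot \frac{9}{191462} = \frac{33867}{191462}$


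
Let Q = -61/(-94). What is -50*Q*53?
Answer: -80825/47 ≈ -1719.7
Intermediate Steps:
Q = 61/94 (Q = -61*(-1/94) = 61/94 ≈ 0.64894)
-50*Q*53 = -50*61/94*53 = -1525/47*53 = -80825/47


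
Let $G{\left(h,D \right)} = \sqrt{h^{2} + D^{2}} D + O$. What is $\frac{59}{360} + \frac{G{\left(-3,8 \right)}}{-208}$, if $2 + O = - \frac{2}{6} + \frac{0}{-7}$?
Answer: $\frac{1639}{9360} - \frac{\sqrt{73}}{26} \approx -0.15351$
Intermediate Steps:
$O = - \frac{7}{3}$ ($O = -2 + \left(- \frac{2}{6} + \frac{0}{-7}\right) = -2 + \left(\left(-2\right) \frac{1}{6} + 0 \left(- \frac{1}{7}\right)\right) = -2 + \left(- \frac{1}{3} + 0\right) = -2 - \frac{1}{3} = - \frac{7}{3} \approx -2.3333$)
$G{\left(h,D \right)} = - \frac{7}{3} + D \sqrt{D^{2} + h^{2}}$ ($G{\left(h,D \right)} = \sqrt{h^{2} + D^{2}} D - \frac{7}{3} = \sqrt{D^{2} + h^{2}} D - \frac{7}{3} = D \sqrt{D^{2} + h^{2}} - \frac{7}{3} = - \frac{7}{3} + D \sqrt{D^{2} + h^{2}}$)
$\frac{59}{360} + \frac{G{\left(-3,8 \right)}}{-208} = \frac{59}{360} + \frac{- \frac{7}{3} + 8 \sqrt{8^{2} + \left(-3\right)^{2}}}{-208} = 59 \cdot \frac{1}{360} + \left(- \frac{7}{3} + 8 \sqrt{64 + 9}\right) \left(- \frac{1}{208}\right) = \frac{59}{360} + \left(- \frac{7}{3} + 8 \sqrt{73}\right) \left(- \frac{1}{208}\right) = \frac{59}{360} + \left(\frac{7}{624} - \frac{\sqrt{73}}{26}\right) = \frac{1639}{9360} - \frac{\sqrt{73}}{26}$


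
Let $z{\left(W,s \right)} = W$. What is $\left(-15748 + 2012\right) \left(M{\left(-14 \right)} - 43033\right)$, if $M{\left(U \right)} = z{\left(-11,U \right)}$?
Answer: $591252384$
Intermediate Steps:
$M{\left(U \right)} = -11$
$\left(-15748 + 2012\right) \left(M{\left(-14 \right)} - 43033\right) = \left(-15748 + 2012\right) \left(-11 - 43033\right) = \left(-13736\right) \left(-43044\right) = 591252384$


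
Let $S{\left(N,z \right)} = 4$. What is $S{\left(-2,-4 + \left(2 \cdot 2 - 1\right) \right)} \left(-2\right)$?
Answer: $-8$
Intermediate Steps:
$S{\left(-2,-4 + \left(2 \cdot 2 - 1\right) \right)} \left(-2\right) = 4 \left(-2\right) = -8$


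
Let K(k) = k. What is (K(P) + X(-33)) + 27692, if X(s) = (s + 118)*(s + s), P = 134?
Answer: 22216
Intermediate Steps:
X(s) = 2*s*(118 + s) (X(s) = (118 + s)*(2*s) = 2*s*(118 + s))
(K(P) + X(-33)) + 27692 = (134 + 2*(-33)*(118 - 33)) + 27692 = (134 + 2*(-33)*85) + 27692 = (134 - 5610) + 27692 = -5476 + 27692 = 22216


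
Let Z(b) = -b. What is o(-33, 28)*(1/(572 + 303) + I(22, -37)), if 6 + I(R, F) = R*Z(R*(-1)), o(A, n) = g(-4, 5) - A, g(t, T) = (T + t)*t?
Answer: 12129279/875 ≈ 13862.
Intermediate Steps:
g(t, T) = t*(T + t)
o(A, n) = -4 - A (o(A, n) = -4*(5 - 4) - A = -4*1 - A = -4 - A)
I(R, F) = -6 + R**2 (I(R, F) = -6 + R*(-R*(-1)) = -6 + R*(-(-1)*R) = -6 + R*R = -6 + R**2)
o(-33, 28)*(1/(572 + 303) + I(22, -37)) = (-4 - 1*(-33))*(1/(572 + 303) + (-6 + 22**2)) = (-4 + 33)*(1/875 + (-6 + 484)) = 29*(1/875 + 478) = 29*(418251/875) = 12129279/875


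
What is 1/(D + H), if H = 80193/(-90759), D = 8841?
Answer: 30253/267440042 ≈ 0.00011312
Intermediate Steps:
H = -26731/30253 (H = 80193*(-1/90759) = -26731/30253 ≈ -0.88358)
1/(D + H) = 1/(8841 - 26731/30253) = 1/(267440042/30253) = 30253/267440042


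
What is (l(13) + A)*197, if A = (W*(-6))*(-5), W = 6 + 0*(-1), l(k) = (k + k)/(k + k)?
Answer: 35657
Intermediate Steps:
l(k) = 1 (l(k) = (2*k)/((2*k)) = (2*k)*(1/(2*k)) = 1)
W = 6 (W = 6 + 0 = 6)
A = 180 (A = (6*(-6))*(-5) = -36*(-5) = 180)
(l(13) + A)*197 = (1 + 180)*197 = 181*197 = 35657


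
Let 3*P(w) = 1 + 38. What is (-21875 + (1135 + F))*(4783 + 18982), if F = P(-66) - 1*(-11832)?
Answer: -211389675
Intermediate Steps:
P(w) = 13 (P(w) = (1 + 38)/3 = (⅓)*39 = 13)
F = 11845 (F = 13 - 1*(-11832) = 13 + 11832 = 11845)
(-21875 + (1135 + F))*(4783 + 18982) = (-21875 + (1135 + 11845))*(4783 + 18982) = (-21875 + 12980)*23765 = -8895*23765 = -211389675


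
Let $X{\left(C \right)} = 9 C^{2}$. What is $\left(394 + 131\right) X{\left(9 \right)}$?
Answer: $382725$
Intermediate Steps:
$\left(394 + 131\right) X{\left(9 \right)} = \left(394 + 131\right) 9 \cdot 9^{2} = 525 \cdot 9 \cdot 81 = 525 \cdot 729 = 382725$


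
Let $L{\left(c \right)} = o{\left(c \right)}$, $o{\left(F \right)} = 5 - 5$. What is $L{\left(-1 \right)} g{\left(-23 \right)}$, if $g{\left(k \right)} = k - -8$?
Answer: $0$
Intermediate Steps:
$o{\left(F \right)} = 0$
$L{\left(c \right)} = 0$
$g{\left(k \right)} = 8 + k$ ($g{\left(k \right)} = k + 8 = 8 + k$)
$L{\left(-1 \right)} g{\left(-23 \right)} = 0 \left(8 - 23\right) = 0 \left(-15\right) = 0$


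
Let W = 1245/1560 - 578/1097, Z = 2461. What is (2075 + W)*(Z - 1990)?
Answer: 111515626869/114088 ≈ 9.7745e+5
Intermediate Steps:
W = 30939/114088 (W = 1245*(1/1560) - 578*1/1097 = 83/104 - 578/1097 = 30939/114088 ≈ 0.27119)
(2075 + W)*(Z - 1990) = (2075 + 30939/114088)*(2461 - 1990) = (236763539/114088)*471 = 111515626869/114088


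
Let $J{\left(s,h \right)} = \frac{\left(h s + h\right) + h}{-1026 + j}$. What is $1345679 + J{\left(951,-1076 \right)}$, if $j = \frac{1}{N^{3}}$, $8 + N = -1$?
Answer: $\frac{1007254873457}{747955} \approx 1.3467 \cdot 10^{6}$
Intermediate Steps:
$N = -9$ ($N = -8 - 1 = -9$)
$j = - \frac{1}{729}$ ($j = \frac{1}{\left(-9\right)^{3}} = \frac{1}{-729} = - \frac{1}{729} \approx -0.0013717$)
$J{\left(s,h \right)} = - \frac{1458 h}{747955} - \frac{729 h s}{747955}$ ($J{\left(s,h \right)} = \frac{\left(h s + h\right) + h}{-1026 - \frac{1}{729}} = \frac{\left(h + h s\right) + h}{- \frac{747955}{729}} = \left(2 h + h s\right) \left(- \frac{729}{747955}\right) = - \frac{1458 h}{747955} - \frac{729 h s}{747955}$)
$1345679 + J{\left(951,-1076 \right)} = 1345679 - - \frac{784404 \left(2 + 951\right)}{747955} = 1345679 - \left(- \frac{784404}{747955}\right) 953 = 1345679 + \frac{747537012}{747955} = \frac{1007254873457}{747955}$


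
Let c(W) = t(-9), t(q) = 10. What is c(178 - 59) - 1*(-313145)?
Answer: 313155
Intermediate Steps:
c(W) = 10
c(178 - 59) - 1*(-313145) = 10 - 1*(-313145) = 10 + 313145 = 313155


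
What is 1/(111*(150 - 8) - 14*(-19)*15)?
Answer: 1/19752 ≈ 5.0628e-5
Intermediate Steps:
1/(111*(150 - 8) - 14*(-19)*15) = 1/(111*142 + 266*15) = 1/(15762 + 3990) = 1/19752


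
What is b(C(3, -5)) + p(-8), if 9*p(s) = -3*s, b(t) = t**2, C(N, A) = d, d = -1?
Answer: 11/3 ≈ 3.6667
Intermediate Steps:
C(N, A) = -1
p(s) = -s/3 (p(s) = (-3*s)/9 = -s/3)
b(C(3, -5)) + p(-8) = (-1)**2 - 1/3*(-8) = 1 + 8/3 = 11/3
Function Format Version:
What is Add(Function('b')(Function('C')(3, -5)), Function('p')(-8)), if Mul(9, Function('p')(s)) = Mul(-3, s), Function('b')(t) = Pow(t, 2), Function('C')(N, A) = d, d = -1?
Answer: Rational(11, 3) ≈ 3.6667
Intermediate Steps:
Function('C')(N, A) = -1
Function('p')(s) = Mul(Rational(-1, 3), s) (Function('p')(s) = Mul(Rational(1, 9), Mul(-3, s)) = Mul(Rational(-1, 3), s))
Add(Function('b')(Function('C')(3, -5)), Function('p')(-8)) = Add(Pow(-1, 2), Mul(Rational(-1, 3), -8)) = Add(1, Rational(8, 3)) = Rational(11, 3)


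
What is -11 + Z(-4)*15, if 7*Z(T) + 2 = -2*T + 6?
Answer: 103/7 ≈ 14.714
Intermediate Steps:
Z(T) = 4/7 - 2*T/7 (Z(T) = -2/7 + (-2*T + 6)/7 = -2/7 + (6 - 2*T)/7 = -2/7 + (6/7 - 2*T/7) = 4/7 - 2*T/7)
-11 + Z(-4)*15 = -11 + (4/7 - 2/7*(-4))*15 = -11 + (4/7 + 8/7)*15 = -11 + (12/7)*15 = -11 + 180/7 = 103/7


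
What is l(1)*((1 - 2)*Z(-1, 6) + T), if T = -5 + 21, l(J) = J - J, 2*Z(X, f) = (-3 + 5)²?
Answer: 0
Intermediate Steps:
Z(X, f) = 2 (Z(X, f) = (-3 + 5)²/2 = (½)*2² = (½)*4 = 2)
l(J) = 0
T = 16
l(1)*((1 - 2)*Z(-1, 6) + T) = 0*((1 - 2)*2 + 16) = 0*(-1*2 + 16) = 0*(-2 + 16) = 0*14 = 0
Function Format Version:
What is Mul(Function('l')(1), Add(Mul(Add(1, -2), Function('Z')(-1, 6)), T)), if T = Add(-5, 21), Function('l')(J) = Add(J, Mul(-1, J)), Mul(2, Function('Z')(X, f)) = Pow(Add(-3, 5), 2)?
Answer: 0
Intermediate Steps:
Function('Z')(X, f) = 2 (Function('Z')(X, f) = Mul(Rational(1, 2), Pow(Add(-3, 5), 2)) = Mul(Rational(1, 2), Pow(2, 2)) = Mul(Rational(1, 2), 4) = 2)
Function('l')(J) = 0
T = 16
Mul(Function('l')(1), Add(Mul(Add(1, -2), Function('Z')(-1, 6)), T)) = Mul(0, Add(Mul(Add(1, -2), 2), 16)) = Mul(0, Add(Mul(-1, 2), 16)) = Mul(0, Add(-2, 16)) = Mul(0, 14) = 0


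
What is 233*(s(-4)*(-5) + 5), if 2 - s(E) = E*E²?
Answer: -75725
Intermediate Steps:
s(E) = 2 - E³ (s(E) = 2 - E*E² = 2 - E³)
233*(s(-4)*(-5) + 5) = 233*((2 - 1*(-4)³)*(-5) + 5) = 233*((2 - 1*(-64))*(-5) + 5) = 233*((2 + 64)*(-5) + 5) = 233*(66*(-5) + 5) = 233*(-330 + 5) = 233*(-325) = -75725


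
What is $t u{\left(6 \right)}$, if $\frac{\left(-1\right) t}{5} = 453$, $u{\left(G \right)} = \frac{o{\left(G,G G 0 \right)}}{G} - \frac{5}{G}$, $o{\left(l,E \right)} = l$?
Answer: $- \frac{755}{2} \approx -377.5$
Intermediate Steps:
$u{\left(G \right)} = 1 - \frac{5}{G}$ ($u{\left(G \right)} = \frac{G}{G} - \frac{5}{G} = 1 - \frac{5}{G}$)
$t = -2265$ ($t = \left(-5\right) 453 = -2265$)
$t u{\left(6 \right)} = - 2265 \frac{-5 + 6}{6} = - 2265 \cdot \frac{1}{6} \cdot 1 = \left(-2265\right) \frac{1}{6} = - \frac{755}{2}$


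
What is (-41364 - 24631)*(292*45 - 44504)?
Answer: 2069867180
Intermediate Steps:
(-41364 - 24631)*(292*45 - 44504) = -65995*(13140 - 44504) = -65995*(-31364) = 2069867180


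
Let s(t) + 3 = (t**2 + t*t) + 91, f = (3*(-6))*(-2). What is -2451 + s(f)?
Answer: 229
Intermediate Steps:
f = 36 (f = -18*(-2) = 36)
s(t) = 88 + 2*t**2 (s(t) = -3 + ((t**2 + t*t) + 91) = -3 + ((t**2 + t**2) + 91) = -3 + (2*t**2 + 91) = -3 + (91 + 2*t**2) = 88 + 2*t**2)
-2451 + s(f) = -2451 + (88 + 2*36**2) = -2451 + (88 + 2*1296) = -2451 + (88 + 2592) = -2451 + 2680 = 229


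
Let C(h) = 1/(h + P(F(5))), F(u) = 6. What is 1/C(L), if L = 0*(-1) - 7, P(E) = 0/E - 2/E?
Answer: -22/3 ≈ -7.3333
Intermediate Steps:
P(E) = -2/E (P(E) = 0 - 2/E = -2/E)
L = -7 (L = 0 - 7 = -7)
C(h) = 1/(-⅓ + h) (C(h) = 1/(h - 2/6) = 1/(h - 2*⅙) = 1/(h - ⅓) = 1/(-⅓ + h))
1/C(L) = 1/(3/(-1 + 3*(-7))) = 1/(3/(-1 - 21)) = 1/(3/(-22)) = 1/(3*(-1/22)) = 1/(-3/22) = -22/3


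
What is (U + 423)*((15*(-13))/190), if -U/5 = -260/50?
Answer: -17511/38 ≈ -460.82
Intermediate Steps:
U = 26 (U = -(-1300)/50 = -5*(-26/5) = 26)
(U + 423)*((15*(-13))/190) = (26 + 423)*((15*(-13))/190) = 449*(-195*1/190) = 449*(-39/38) = -17511/38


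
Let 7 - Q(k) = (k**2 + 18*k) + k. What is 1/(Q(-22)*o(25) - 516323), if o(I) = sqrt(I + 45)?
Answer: -516323/266589196659 + 59*sqrt(70)/266589196659 ≈ -1.9349e-6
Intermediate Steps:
o(I) = sqrt(45 + I)
Q(k) = 7 - k**2 - 19*k (Q(k) = 7 - ((k**2 + 18*k) + k) = 7 - (k**2 + 19*k) = 7 + (-k**2 - 19*k) = 7 - k**2 - 19*k)
1/(Q(-22)*o(25) - 516323) = 1/((7 - 1*(-22)**2 - 19*(-22))*sqrt(45 + 25) - 516323) = 1/((7 - 1*484 + 418)*sqrt(70) - 516323) = 1/((7 - 484 + 418)*sqrt(70) - 516323) = 1/(-59*sqrt(70) - 516323) = 1/(-516323 - 59*sqrt(70))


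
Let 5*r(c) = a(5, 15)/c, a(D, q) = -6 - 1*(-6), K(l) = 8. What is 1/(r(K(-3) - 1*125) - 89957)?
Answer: -1/89957 ≈ -1.1116e-5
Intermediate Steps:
a(D, q) = 0 (a(D, q) = -6 + 6 = 0)
r(c) = 0 (r(c) = (0/c)/5 = (1/5)*0 = 0)
1/(r(K(-3) - 1*125) - 89957) = 1/(0 - 89957) = 1/(-89957) = -1/89957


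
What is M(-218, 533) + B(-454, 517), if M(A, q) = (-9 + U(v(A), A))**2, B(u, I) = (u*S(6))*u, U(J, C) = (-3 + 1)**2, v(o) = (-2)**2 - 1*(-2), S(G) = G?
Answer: 1236721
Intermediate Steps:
v(o) = 6 (v(o) = 4 + 2 = 6)
U(J, C) = 4 (U(J, C) = (-2)**2 = 4)
B(u, I) = 6*u**2 (B(u, I) = (u*6)*u = (6*u)*u = 6*u**2)
M(A, q) = 25 (M(A, q) = (-9 + 4)**2 = (-5)**2 = 25)
M(-218, 533) + B(-454, 517) = 25 + 6*(-454)**2 = 25 + 6*206116 = 25 + 1236696 = 1236721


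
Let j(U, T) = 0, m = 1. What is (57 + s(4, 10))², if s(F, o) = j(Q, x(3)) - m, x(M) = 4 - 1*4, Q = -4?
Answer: 3136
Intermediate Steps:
x(M) = 0 (x(M) = 4 - 4 = 0)
s(F, o) = -1 (s(F, o) = 0 - 1*1 = 0 - 1 = -1)
(57 + s(4, 10))² = (57 - 1)² = 56² = 3136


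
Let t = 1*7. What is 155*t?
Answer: 1085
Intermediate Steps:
t = 7
155*t = 155*7 = 1085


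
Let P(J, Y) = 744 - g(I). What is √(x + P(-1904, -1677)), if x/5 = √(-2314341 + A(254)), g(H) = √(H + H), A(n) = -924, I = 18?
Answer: √(738 + 5*I*√2315265) ≈ 64.737 + 58.761*I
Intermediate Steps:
g(H) = √2*√H (g(H) = √(2*H) = √2*√H)
P(J, Y) = 738 (P(J, Y) = 744 - √2*√18 = 744 - √2*3*√2 = 744 - 1*6 = 744 - 6 = 738)
x = 5*I*√2315265 (x = 5*√(-2314341 - 924) = 5*√(-2315265) = 5*(I*√2315265) = 5*I*√2315265 ≈ 7608.0*I)
√(x + P(-1904, -1677)) = √(5*I*√2315265 + 738) = √(738 + 5*I*√2315265)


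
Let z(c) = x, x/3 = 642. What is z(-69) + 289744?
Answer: 291670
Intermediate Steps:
x = 1926 (x = 3*642 = 1926)
z(c) = 1926
z(-69) + 289744 = 1926 + 289744 = 291670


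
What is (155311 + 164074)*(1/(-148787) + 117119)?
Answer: 5565534231079020/148787 ≈ 3.7406e+10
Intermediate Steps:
(155311 + 164074)*(1/(-148787) + 117119) = 319385*(-1/148787 + 117119) = 319385*(17425784652/148787) = 5565534231079020/148787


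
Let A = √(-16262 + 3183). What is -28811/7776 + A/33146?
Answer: -28811/7776 + I*√13079/33146 ≈ -3.7051 + 0.0034503*I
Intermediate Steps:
A = I*√13079 (A = √(-13079) = I*√13079 ≈ 114.36*I)
-28811/7776 + A/33146 = -28811/7776 + (I*√13079)/33146 = -28811*1/7776 + (I*√13079)*(1/33146) = -28811/7776 + I*√13079/33146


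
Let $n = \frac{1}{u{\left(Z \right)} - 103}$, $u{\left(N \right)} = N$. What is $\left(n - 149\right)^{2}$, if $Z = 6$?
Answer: $\frac{208918116}{9409} \approx 22204.0$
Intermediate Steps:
$n = - \frac{1}{97}$ ($n = \frac{1}{6 - 103} = \frac{1}{-97} = - \frac{1}{97} \approx -0.010309$)
$\left(n - 149\right)^{2} = \left(- \frac{1}{97} - 149\right)^{2} = \left(- \frac{14454}{97}\right)^{2} = \frac{208918116}{9409}$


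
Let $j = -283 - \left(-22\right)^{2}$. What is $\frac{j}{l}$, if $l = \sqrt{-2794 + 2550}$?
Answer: $\frac{767 i \sqrt{61}}{122} \approx 49.102 i$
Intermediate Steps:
$j = -767$ ($j = -283 - 484 = -767$)
$l = 2 i \sqrt{61}$ ($l = \sqrt{-244} = 2 i \sqrt{61} \approx 15.62 i$)
$\frac{j}{l} = - \frac{767}{2 i \sqrt{61}} = - 767 \left(- \frac{i \sqrt{61}}{122}\right) = \frac{767 i \sqrt{61}}{122}$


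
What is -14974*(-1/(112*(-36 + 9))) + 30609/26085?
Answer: -49672529/13146840 ≈ -3.7783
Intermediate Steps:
-14974*(-1/(112*(-36 + 9))) + 30609/26085 = -14974/((-112*(-27))) + 30609*(1/26085) = -14974/3024 + 10203/8695 = -14974*1/3024 + 10203/8695 = -7487/1512 + 10203/8695 = -49672529/13146840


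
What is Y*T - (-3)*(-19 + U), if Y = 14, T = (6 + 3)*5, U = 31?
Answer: 666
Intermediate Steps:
T = 45 (T = 9*5 = 45)
Y*T - (-3)*(-19 + U) = 14*45 - (-3)*(-19 + 31) = 630 - (-3)*12 = 630 - 1*(-36) = 630 + 36 = 666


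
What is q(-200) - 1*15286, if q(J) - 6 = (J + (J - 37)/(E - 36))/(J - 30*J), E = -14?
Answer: -4431209763/290000 ≈ -15280.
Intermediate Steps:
q(J) = 6 - (37/50 + 49*J/50)/(29*J) (q(J) = 6 + (J + (J - 37)/(-14 - 36))/(J - 30*J) = 6 + (J + (-37 + J)/(-50))/((-29*J)) = 6 + (J + (-37 + J)*(-1/50))*(-1/(29*J)) = 6 + (J + (37/50 - J/50))*(-1/(29*J)) = 6 + (37/50 + 49*J/50)*(-1/(29*J)) = 6 - (37/50 + 49*J/50)/(29*J))
q(-200) - 1*15286 = (1/1450)*(-37 + 8651*(-200))/(-200) - 1*15286 = (1/1450)*(-1/200)*(-37 - 1730200) - 15286 = (1/1450)*(-1/200)*(-1730237) - 15286 = 1730237/290000 - 15286 = -4431209763/290000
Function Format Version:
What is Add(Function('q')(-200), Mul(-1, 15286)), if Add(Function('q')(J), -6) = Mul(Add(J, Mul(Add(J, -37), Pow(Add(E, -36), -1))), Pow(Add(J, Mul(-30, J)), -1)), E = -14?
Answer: Rational(-4431209763, 290000) ≈ -15280.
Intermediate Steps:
Function('q')(J) = Add(6, Mul(Rational(-1, 29), Pow(J, -1), Add(Rational(37, 50), Mul(Rational(49, 50), J)))) (Function('q')(J) = Add(6, Mul(Add(J, Mul(Add(J, -37), Pow(Add(-14, -36), -1))), Pow(Add(J, Mul(-30, J)), -1))) = Add(6, Mul(Add(J, Mul(Add(-37, J), Pow(-50, -1))), Pow(Mul(-29, J), -1))) = Add(6, Mul(Add(J, Mul(Add(-37, J), Rational(-1, 50))), Mul(Rational(-1, 29), Pow(J, -1)))) = Add(6, Mul(Add(J, Add(Rational(37, 50), Mul(Rational(-1, 50), J))), Mul(Rational(-1, 29), Pow(J, -1)))) = Add(6, Mul(Add(Rational(37, 50), Mul(Rational(49, 50), J)), Mul(Rational(-1, 29), Pow(J, -1)))) = Add(6, Mul(Rational(-1, 29), Pow(J, -1), Add(Rational(37, 50), Mul(Rational(49, 50), J)))))
Add(Function('q')(-200), Mul(-1, 15286)) = Add(Mul(Rational(1, 1450), Pow(-200, -1), Add(-37, Mul(8651, -200))), Mul(-1, 15286)) = Add(Mul(Rational(1, 1450), Rational(-1, 200), Add(-37, -1730200)), -15286) = Add(Mul(Rational(1, 1450), Rational(-1, 200), -1730237), -15286) = Add(Rational(1730237, 290000), -15286) = Rational(-4431209763, 290000)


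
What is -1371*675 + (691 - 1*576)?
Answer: -925310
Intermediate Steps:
-1371*675 + (691 - 1*576) = -925425 + (691 - 576) = -925425 + 115 = -925310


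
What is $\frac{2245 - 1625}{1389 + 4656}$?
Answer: $\frac{4}{39} \approx 0.10256$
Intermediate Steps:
$\frac{2245 - 1625}{1389 + 4656} = \frac{620}{6045} = 620 \cdot \frac{1}{6045} = \frac{4}{39}$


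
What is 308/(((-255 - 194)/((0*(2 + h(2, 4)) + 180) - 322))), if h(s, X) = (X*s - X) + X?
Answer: 43736/449 ≈ 97.408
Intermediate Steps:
h(s, X) = X*s (h(s, X) = (-X + X*s) + X = X*s)
308/(((-255 - 194)/((0*(2 + h(2, 4)) + 180) - 322))) = 308/(((-255 - 194)/((0*(2 + 4*2) + 180) - 322))) = 308/((-449/((0*(2 + 8) + 180) - 322))) = 308/((-449/((0*10 + 180) - 322))) = 308/((-449/((0 + 180) - 322))) = 308/((-449/(180 - 322))) = 308/((-449/(-142))) = 308/((-449*(-1/142))) = 308/(449/142) = 308*(142/449) = 43736/449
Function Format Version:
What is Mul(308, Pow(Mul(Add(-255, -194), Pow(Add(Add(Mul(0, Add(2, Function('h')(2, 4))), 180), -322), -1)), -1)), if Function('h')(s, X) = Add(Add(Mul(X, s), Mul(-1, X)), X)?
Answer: Rational(43736, 449) ≈ 97.408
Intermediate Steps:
Function('h')(s, X) = Mul(X, s) (Function('h')(s, X) = Add(Add(Mul(-1, X), Mul(X, s)), X) = Mul(X, s))
Mul(308, Pow(Mul(Add(-255, -194), Pow(Add(Add(Mul(0, Add(2, Function('h')(2, 4))), 180), -322), -1)), -1)) = Mul(308, Pow(Mul(Add(-255, -194), Pow(Add(Add(Mul(0, Add(2, Mul(4, 2))), 180), -322), -1)), -1)) = Mul(308, Pow(Mul(-449, Pow(Add(Add(Mul(0, Add(2, 8)), 180), -322), -1)), -1)) = Mul(308, Pow(Mul(-449, Pow(Add(Add(Mul(0, 10), 180), -322), -1)), -1)) = Mul(308, Pow(Mul(-449, Pow(Add(Add(0, 180), -322), -1)), -1)) = Mul(308, Pow(Mul(-449, Pow(Add(180, -322), -1)), -1)) = Mul(308, Pow(Mul(-449, Pow(-142, -1)), -1)) = Mul(308, Pow(Mul(-449, Rational(-1, 142)), -1)) = Mul(308, Pow(Rational(449, 142), -1)) = Mul(308, Rational(142, 449)) = Rational(43736, 449)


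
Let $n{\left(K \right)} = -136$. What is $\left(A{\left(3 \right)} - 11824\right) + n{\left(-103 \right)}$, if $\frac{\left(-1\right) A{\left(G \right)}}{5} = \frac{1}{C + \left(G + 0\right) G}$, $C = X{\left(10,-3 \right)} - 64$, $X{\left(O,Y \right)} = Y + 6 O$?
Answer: $- \frac{23925}{2} \approx -11963.0$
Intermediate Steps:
$C = -7$ ($C = \left(-3 + 6 \cdot 10\right) - 64 = \left(-3 + 60\right) - 64 = 57 - 64 = -7$)
$A{\left(G \right)} = - \frac{5}{-7 + G^{2}}$ ($A{\left(G \right)} = - \frac{5}{-7 + \left(G + 0\right) G} = - \frac{5}{-7 + G G} = - \frac{5}{-7 + G^{2}}$)
$\left(A{\left(3 \right)} - 11824\right) + n{\left(-103 \right)} = \left(- \frac{5}{-7 + 3^{2}} - 11824\right) - 136 = \left(- \frac{5}{-7 + 9} - 11824\right) - 136 = \left(- \frac{5}{2} - 11824\right) - 136 = - \frac{23653}{2} - 136 = - \frac{23925}{2}$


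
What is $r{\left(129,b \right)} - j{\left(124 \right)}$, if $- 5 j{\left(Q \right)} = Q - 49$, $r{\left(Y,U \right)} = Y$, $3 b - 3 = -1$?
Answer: $144$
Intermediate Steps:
$b = \frac{2}{3}$ ($b = 1 + \frac{1}{3} \left(-1\right) = 1 - \frac{1}{3} = \frac{2}{3} \approx 0.66667$)
$j{\left(Q \right)} = \frac{49}{5} - \frac{Q}{5}$ ($j{\left(Q \right)} = - \frac{Q - 49}{5} = - \frac{-49 + Q}{5} = \frac{49}{5} - \frac{Q}{5}$)
$r{\left(129,b \right)} - j{\left(124 \right)} = 129 - \left(\frac{49}{5} - \frac{124}{5}\right) = 129 - -15 = 129 + 15 = 144$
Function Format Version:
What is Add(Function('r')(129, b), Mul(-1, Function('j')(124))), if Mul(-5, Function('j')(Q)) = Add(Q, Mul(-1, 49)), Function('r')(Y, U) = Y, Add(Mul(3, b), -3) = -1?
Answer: 144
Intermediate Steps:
b = Rational(2, 3) (b = Add(1, Mul(Rational(1, 3), -1)) = Add(1, Rational(-1, 3)) = Rational(2, 3) ≈ 0.66667)
Function('j')(Q) = Add(Rational(49, 5), Mul(Rational(-1, 5), Q)) (Function('j')(Q) = Mul(Rational(-1, 5), Add(Q, Mul(-1, 49))) = Mul(Rational(-1, 5), Add(Q, -49)) = Mul(Rational(-1, 5), Add(-49, Q)) = Add(Rational(49, 5), Mul(Rational(-1, 5), Q)))
Add(Function('r')(129, b), Mul(-1, Function('j')(124))) = Add(129, Mul(-1, Add(Rational(49, 5), Mul(Rational(-1, 5), 124)))) = Add(129, Mul(-1, Add(Rational(49, 5), Rational(-124, 5)))) = Add(129, Mul(-1, -15)) = Add(129, 15) = 144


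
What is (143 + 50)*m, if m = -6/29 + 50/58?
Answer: 3667/29 ≈ 126.45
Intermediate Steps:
m = 19/29 (m = -6*1/29 + 50*(1/58) = -6/29 + 25/29 = 19/29 ≈ 0.65517)
(143 + 50)*m = (143 + 50)*(19/29) = 193*(19/29) = 3667/29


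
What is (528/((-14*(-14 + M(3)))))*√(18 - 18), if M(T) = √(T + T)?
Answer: 0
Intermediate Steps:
M(T) = √2*√T (M(T) = √(2*T) = √2*√T)
(528/((-14*(-14 + M(3)))))*√(18 - 18) = (528/((-14*(-14 + √2*√3))))*√(18 - 18) = (528/((-14*(-14 + √6))))*√0 = (528/(196 - 14*√6))*0 = 0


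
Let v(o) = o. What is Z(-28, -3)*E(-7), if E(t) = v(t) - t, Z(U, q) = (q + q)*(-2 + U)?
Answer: 0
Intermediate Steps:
Z(U, q) = 2*q*(-2 + U) (Z(U, q) = (2*q)*(-2 + U) = 2*q*(-2 + U))
E(t) = 0 (E(t) = t - t = 0)
Z(-28, -3)*E(-7) = (2*(-3)*(-2 - 28))*0 = (2*(-3)*(-30))*0 = 180*0 = 0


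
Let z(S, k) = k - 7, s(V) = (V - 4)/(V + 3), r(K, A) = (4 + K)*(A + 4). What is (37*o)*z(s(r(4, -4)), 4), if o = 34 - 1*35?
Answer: 111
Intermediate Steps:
r(K, A) = (4 + A)*(4 + K) (r(K, A) = (4 + K)*(4 + A) = (4 + A)*(4 + K))
o = -1 (o = 34 - 35 = -1)
s(V) = (-4 + V)/(3 + V)
z(S, k) = -7 + k
(37*o)*z(s(r(4, -4)), 4) = (37*(-1))*(-7 + 4) = -37*(-3) = 111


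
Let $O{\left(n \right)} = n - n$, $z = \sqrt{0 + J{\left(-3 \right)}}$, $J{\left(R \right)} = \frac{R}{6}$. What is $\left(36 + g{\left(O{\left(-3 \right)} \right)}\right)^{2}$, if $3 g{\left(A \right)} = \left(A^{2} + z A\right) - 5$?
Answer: $\frac{10609}{9} \approx 1178.8$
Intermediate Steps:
$J{\left(R \right)} = \frac{R}{6}$ ($J{\left(R \right)} = R \frac{1}{6} = \frac{R}{6}$)
$z = \frac{i \sqrt{2}}{2}$ ($z = \sqrt{0 + \frac{1}{6} \left(-3\right)} = \sqrt{0 - \frac{1}{2}} = \sqrt{- \frac{1}{2}} = \frac{i \sqrt{2}}{2} \approx 0.70711 i$)
$O{\left(n \right)} = 0$
$g{\left(A \right)} = - \frac{5}{3} + \frac{A^{2}}{3} + \frac{i A \sqrt{2}}{6}$ ($g{\left(A \right)} = \frac{\left(A^{2} + \frac{i \sqrt{2}}{2} A\right) - 5}{3} = \frac{\left(A^{2} + \frac{i A \sqrt{2}}{2}\right) - 5}{3} = \frac{-5 + A^{2} + \frac{i A \sqrt{2}}{2}}{3} = - \frac{5}{3} + \frac{A^{2}}{3} + \frac{i A \sqrt{2}}{6}$)
$\left(36 + g{\left(O{\left(-3 \right)} \right)}\right)^{2} = \left(36 + \left(- \frac{5}{3} + \frac{0^{2}}{3} + \frac{1}{6} i 0 \sqrt{2}\right)\right)^{2} = \left(36 + \left(- \frac{5}{3} + \frac{1}{3} \cdot 0 + 0\right)\right)^{2} = \left(36 + \left(- \frac{5}{3} + 0 + 0\right)\right)^{2} = \left(36 - \frac{5}{3}\right)^{2} = \left(\frac{103}{3}\right)^{2} = \frac{10609}{9}$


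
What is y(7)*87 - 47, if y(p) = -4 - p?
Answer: -1004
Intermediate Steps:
y(7)*87 - 47 = (-4 - 1*7)*87 - 47 = (-4 - 7)*87 - 47 = -11*87 - 47 = -957 - 47 = -1004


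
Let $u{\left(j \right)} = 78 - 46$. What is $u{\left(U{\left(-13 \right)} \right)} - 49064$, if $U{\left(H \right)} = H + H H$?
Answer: $-49032$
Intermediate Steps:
$U{\left(H \right)} = H + H^{2}$
$u{\left(j \right)} = 32$ ($u{\left(j \right)} = 78 - 46 = 32$)
$u{\left(U{\left(-13 \right)} \right)} - 49064 = 32 - 49064 = -49032$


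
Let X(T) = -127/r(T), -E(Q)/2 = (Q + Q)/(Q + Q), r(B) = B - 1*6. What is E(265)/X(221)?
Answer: 430/127 ≈ 3.3858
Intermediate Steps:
r(B) = -6 + B (r(B) = B - 6 = -6 + B)
E(Q) = -2 (E(Q) = -2*(Q + Q)/(Q + Q) = -2*2*Q/(2*Q) = -2*2*Q*1/(2*Q) = -2*1 = -2)
X(T) = -127/(-6 + T)
E(265)/X(221) = -2/((-127/(-6 + 221))) = -2/((-127/215)) = -2/((-127*1/215)) = -2/(-127/215) = -2*(-215/127) = 430/127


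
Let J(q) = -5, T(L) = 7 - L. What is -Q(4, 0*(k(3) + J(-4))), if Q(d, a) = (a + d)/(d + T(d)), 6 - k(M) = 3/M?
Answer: -4/7 ≈ -0.57143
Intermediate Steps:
k(M) = 6 - 3/M
Q(d, a) = a/7 + d/7 (Q(d, a) = (a + d)/(d + (7 - d)) = (a + d)/7 = (a + d)*(⅐) = a/7 + d/7)
-Q(4, 0*(k(3) + J(-4))) = -((0*((6 - 3/3) - 5))/7 + (⅐)*4) = -((0*((6 - 3*⅓) - 5))/7 + 4/7) = -((0*((6 - 1) - 5))/7 + 4/7) = -((0*(5 - 5))/7 + 4/7) = -((0*0)/7 + 4/7) = -((⅐)*0 + 4/7) = -(0 + 4/7) = -1*4/7 = -4/7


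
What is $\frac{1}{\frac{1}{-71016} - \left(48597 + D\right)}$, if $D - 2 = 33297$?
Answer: $- \frac{71016}{5815926337} \approx -1.2211 \cdot 10^{-5}$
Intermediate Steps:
$D = 33299$ ($D = 2 + 33297 = 33299$)
$\frac{1}{\frac{1}{-71016} - \left(48597 + D\right)} = \frac{1}{\frac{1}{-71016} - 81896} = \frac{1}{- \frac{1}{71016} - 81896} = \frac{1}{- \frac{5815926337}{71016}} = - \frac{71016}{5815926337}$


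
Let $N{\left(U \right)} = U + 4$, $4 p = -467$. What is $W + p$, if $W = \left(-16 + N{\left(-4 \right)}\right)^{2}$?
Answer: $\frac{557}{4} \approx 139.25$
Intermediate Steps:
$p = - \frac{467}{4}$ ($p = \frac{1}{4} \left(-467\right) = - \frac{467}{4} \approx -116.75$)
$N{\left(U \right)} = 4 + U$
$W = 256$ ($W = \left(-16 + \left(4 - 4\right)\right)^{2} = \left(-16 + 0\right)^{2} = \left(-16\right)^{2} = 256$)
$W + p = 256 - \frac{467}{4} = \frac{557}{4}$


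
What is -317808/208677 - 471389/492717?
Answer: -84985815563/34272901803 ≈ -2.4797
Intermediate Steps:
-317808/208677 - 471389/492717 = -317808*1/208677 - 471389*1/492717 = -105936/69559 - 471389/492717 = -84985815563/34272901803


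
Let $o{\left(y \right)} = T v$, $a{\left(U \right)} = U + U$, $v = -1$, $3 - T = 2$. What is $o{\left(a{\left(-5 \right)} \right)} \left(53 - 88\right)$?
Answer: $35$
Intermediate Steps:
$T = 1$ ($T = 3 - 2 = 1$)
$a{\left(U \right)} = 2 U$
$o{\left(y \right)} = -1$ ($o{\left(y \right)} = 1 \left(-1\right) = -1$)
$o{\left(a{\left(-5 \right)} \right)} \left(53 - 88\right) = - (53 - 88) = \left(-1\right) \left(-35\right) = 35$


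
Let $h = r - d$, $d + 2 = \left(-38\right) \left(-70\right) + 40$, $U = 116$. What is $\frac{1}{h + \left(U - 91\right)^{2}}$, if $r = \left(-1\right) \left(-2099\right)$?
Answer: $\frac{1}{26} \approx 0.038462$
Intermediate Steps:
$d = 2698$ ($d = -2 + \left(\left(-38\right) \left(-70\right) + 40\right) = -2 + \left(2660 + 40\right) = -2 + 2700 = 2698$)
$r = 2099$
$h = -599$ ($h = 2099 - 2698 = -599$)
$\frac{1}{h + \left(U - 91\right)^{2}} = \frac{1}{-599 + \left(116 - 91\right)^{2}} = \frac{1}{-599 + 25^{2}} = \frac{1}{-599 + 625} = \frac{1}{26}$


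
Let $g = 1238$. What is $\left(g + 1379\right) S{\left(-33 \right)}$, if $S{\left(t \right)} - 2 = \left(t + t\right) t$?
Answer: $5705060$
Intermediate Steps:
$S{\left(t \right)} = 2 + 2 t^{2}$ ($S{\left(t \right)} = 2 + \left(t + t\right) t = 2 + 2 t t = 2 + 2 t^{2}$)
$\left(g + 1379\right) S{\left(-33 \right)} = \left(1238 + 1379\right) \left(2 + 2 \left(-33\right)^{2}\right) = 2617 \left(2 + 2 \cdot 1089\right) = 2617 \left(2 + 2178\right) = 2617 \cdot 2180 = 5705060$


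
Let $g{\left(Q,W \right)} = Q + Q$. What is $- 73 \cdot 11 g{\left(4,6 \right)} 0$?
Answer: $0$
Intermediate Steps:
$g{\left(Q,W \right)} = 2 Q$
$- 73 \cdot 11 g{\left(4,6 \right)} 0 = - 73 \cdot 11 \cdot 2 \cdot 4 \cdot 0 = - 73 \cdot 11 \cdot 8 \cdot 0 = - 73 \cdot 88 \cdot 0 = \left(-73\right) 0 = 0$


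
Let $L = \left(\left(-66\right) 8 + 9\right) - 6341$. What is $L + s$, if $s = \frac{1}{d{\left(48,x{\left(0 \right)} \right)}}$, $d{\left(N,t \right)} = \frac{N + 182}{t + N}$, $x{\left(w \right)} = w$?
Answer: $- \frac{788876}{115} \approx -6859.8$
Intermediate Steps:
$d{\left(N,t \right)} = \frac{182 + N}{N + t}$
$s = \frac{24}{115}$ ($s = \frac{1}{\frac{1}{48 + 0} \left(182 + 48\right)} = \frac{1}{\frac{1}{48} \cdot 230} = \frac{1}{\frac{115}{24}} = \frac{24}{115} \approx 0.2087$)
$L = -6860$ ($L = \left(-528 + 9\right) - 6341 = -519 - 6341 = -6860$)
$L + s = -6860 + \frac{24}{115} = - \frac{788876}{115}$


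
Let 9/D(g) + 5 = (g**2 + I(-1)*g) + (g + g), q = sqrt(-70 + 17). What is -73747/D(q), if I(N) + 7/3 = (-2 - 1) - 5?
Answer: 4277326/9 + 1843675*I*sqrt(53)/27 ≈ 4.7526e+5 + 4.9712e+5*I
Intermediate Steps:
q = I*sqrt(53) (q = sqrt(-53) = I*sqrt(53) ≈ 7.2801*I)
I(N) = -31/3 (I(N) = -7/3 + ((-2 - 1) - 5) = -7/3 + (-3 - 5) = -7/3 - 8 = -31/3)
D(g) = 9/(-5 + g**2 - 25*g/3) (D(g) = 9/(-5 + ((g**2 - 31*g/3) + (g + g))) = 9/(-5 + ((g**2 - 31*g/3) + 2*g)) = 9/(-5 + (g**2 - 25*g/3)) = 9/(-5 + g**2 - 25*g/3))
-73747/D(q) = -(-4277326/9 - 1843675*I*sqrt(53)/27) = -73747*(-58/9 - 25*I*sqrt(53)/27) = 4277326/9 + 1843675*I*sqrt(53)/27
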